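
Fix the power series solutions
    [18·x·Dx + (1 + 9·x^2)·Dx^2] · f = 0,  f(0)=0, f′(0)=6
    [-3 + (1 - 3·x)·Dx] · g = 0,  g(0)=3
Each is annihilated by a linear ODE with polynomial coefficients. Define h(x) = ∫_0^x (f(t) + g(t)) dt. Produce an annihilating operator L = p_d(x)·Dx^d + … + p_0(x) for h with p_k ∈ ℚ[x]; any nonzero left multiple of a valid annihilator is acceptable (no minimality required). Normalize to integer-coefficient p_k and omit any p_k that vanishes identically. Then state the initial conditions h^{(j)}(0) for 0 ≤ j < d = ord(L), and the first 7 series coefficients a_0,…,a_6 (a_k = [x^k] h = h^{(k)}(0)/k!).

L = (18 - 216·x - 486·x^2)·Dx^2 + (-12 + 18·x - 108·x^2 - 486·x^3)·Dx^3 + (1 - 81·x^4)·Dx^4  (order 4).
h: a_k = 0, 3, 15/2, 9, 63/4, 243/5, 1377/10, …
ICs: h(0) = 0, h′(0) = 3, h′′(0) = 15, h′′′(0) = 54.

f: a_k = 0, 6, 0, -18, 0, 486/5, 0, …
g: a_k = 3, 9, 27, 81, 243, 729, 2187, …
h₀=f+g: left-lcm gives L₀, ord ≤ 3.
∫: right-multiply L₀ by Dx.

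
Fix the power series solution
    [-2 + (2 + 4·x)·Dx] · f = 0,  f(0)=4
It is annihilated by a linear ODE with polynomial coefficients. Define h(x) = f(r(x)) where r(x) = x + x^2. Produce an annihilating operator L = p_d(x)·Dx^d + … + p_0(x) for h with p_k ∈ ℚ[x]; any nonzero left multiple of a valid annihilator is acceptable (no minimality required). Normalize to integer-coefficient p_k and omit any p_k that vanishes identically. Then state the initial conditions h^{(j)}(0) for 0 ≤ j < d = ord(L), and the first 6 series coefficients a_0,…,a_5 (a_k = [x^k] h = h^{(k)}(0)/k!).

f: a_k = 4, 4, -2, 2, -5/2, 7/2, …
Substitute x→r, Dx→(1/r')Dx; clear ⇒ L₀.
L = (-1 - 2·x) + (1 + 2·x + 2·x^2)·Dx  (order 1).
h: a_k = 4, 4, 2, -2, 3/2, -1/2, …
ICs: h(0) = 4.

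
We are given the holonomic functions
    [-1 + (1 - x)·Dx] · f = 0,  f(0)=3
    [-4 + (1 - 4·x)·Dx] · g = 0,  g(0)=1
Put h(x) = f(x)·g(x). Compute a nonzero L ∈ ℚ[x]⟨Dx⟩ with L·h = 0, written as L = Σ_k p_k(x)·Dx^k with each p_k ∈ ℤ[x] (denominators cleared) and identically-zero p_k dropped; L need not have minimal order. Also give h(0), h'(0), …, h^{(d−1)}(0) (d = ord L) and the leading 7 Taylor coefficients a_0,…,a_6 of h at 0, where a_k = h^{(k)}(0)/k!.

L = (-5 + 8·x) + (1 - 5·x + 4·x^2)·Dx  (order 1).
h: a_k = 3, 15, 63, 255, 1023, 4095, 16383, …
ICs: h(0) = 3.

f: a_k = 3, 3, 3, 3, 3, 3, 3, …
g: a_k = 1, 4, 16, 64, 256, 1024, 4096, …
f·g: L₀ = L_f ⊗_s L_g, ord ≤ 1·1.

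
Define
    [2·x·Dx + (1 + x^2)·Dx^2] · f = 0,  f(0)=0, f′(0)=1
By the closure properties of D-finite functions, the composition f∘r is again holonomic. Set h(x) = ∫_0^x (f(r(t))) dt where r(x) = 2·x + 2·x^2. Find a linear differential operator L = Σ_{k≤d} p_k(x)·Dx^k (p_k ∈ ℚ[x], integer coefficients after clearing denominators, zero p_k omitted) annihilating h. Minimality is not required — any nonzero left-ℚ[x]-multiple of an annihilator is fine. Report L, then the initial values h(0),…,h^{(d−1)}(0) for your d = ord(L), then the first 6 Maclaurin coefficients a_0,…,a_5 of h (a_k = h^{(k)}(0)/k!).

L = (-2 + 8·x + 32·x^2 + 48·x^3 + 24·x^4)·Dx^2 + (1 + 2·x + 4·x^2 + 16·x^3 + 20·x^4 + 8·x^5)·Dx^3  (order 3).
h: a_k = 0, 0, 1, 2/3, -2/3, -8/5, …
ICs: h(0) = 0, h′(0) = 0, h′′(0) = 2.

f: a_k = 0, 1, 0, -1/3, 0, 1/5, …
Substitute x→r, Dx→(1/r')Dx; clear ⇒ L₀.
h=∫h₀ ⇒ L = L₀·Dx.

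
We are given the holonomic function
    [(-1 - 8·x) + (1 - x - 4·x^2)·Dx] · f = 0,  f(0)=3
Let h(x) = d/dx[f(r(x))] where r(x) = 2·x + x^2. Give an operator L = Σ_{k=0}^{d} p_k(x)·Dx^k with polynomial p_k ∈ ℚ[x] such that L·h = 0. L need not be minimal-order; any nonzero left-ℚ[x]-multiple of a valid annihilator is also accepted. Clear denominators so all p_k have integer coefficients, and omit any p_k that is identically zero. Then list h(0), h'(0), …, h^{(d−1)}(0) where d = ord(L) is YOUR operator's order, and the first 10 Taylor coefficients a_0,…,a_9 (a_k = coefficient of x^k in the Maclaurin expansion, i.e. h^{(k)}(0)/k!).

f: a_k = 3, 3, 15, 27, 87, 195, 543, 1323, 3495, 8787, …
L₀ from L_f via x↦r, Dx↦r'^{-1}Dx.
Derive L from L₀ (diff closure).
L = (21 + 150·x + 987·x^2 + 2192·x^3 + 2148·x^4 + 960·x^5 + 160·x^6) + (-1 - 15·x + 27·x^2 + 345·x^3 + 700·x^4 + 588·x^5 + 224·x^6 + 32·x^7)·Dx  (order 1).
h: a_k = 6, 126, 828, 6924, 45930, 314802, 2029272, 13005048, 81501390, 505953510, …
ICs: h(0) = 6.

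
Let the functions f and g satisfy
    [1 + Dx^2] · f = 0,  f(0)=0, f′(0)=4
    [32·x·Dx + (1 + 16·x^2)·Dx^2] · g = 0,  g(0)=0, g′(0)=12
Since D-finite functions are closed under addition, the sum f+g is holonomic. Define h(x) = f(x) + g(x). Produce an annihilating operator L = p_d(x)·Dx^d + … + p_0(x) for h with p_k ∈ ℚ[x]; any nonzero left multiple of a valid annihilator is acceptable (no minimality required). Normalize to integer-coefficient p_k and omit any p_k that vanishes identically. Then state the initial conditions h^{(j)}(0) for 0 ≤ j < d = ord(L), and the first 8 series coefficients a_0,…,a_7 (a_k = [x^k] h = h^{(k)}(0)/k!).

f: a_k = 0, 4, 0, -2/3, 0, 1/30, 0, -1/1260, …
g: a_k = 0, 12, 0, -64, 0, 3072/5, 0, -49152/7, …
Weyl lclm of L_f,L_g ⇒ L₀ (ord ≤ 4).
L = (-6112·x + 99328·x^3 + 8192·x^5)·Dx + (-31 + 1072·x^2 + 25344·x^4 + 4096·x^6)·Dx^2 + (-6112·x + 99328·x^3 + 8192·x^5)·Dx^3 + (-31 + 1072·x^2 + 25344·x^4 + 4096·x^6)·Dx^4  (order 4).
h: a_k = 0, 16, 0, -194/3, 0, 18433/30, 0, -8847361/1260, …
ICs: h(0) = 0, h′(0) = 16, h′′(0) = 0, h′′′(0) = -388.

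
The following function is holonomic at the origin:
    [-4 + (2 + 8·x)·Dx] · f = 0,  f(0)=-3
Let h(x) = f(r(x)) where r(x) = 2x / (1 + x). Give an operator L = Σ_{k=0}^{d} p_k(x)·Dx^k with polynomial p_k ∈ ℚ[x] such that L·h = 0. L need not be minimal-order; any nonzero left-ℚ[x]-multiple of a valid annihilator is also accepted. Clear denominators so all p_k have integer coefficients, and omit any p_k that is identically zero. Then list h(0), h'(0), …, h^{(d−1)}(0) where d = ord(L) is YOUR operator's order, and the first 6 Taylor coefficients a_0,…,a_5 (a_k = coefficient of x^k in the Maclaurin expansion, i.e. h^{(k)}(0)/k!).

L = -4 + (1 + 10·x + 9·x^2)·Dx  (order 1).
h: a_k = -3, -12, 36, -156, 852, -5292, …
ICs: h(0) = -3.

f: a_k = -3, -6, 6, -12, 30, -84, …
Substitute x→r, Dx→(1/r')Dx; clear ⇒ L₀.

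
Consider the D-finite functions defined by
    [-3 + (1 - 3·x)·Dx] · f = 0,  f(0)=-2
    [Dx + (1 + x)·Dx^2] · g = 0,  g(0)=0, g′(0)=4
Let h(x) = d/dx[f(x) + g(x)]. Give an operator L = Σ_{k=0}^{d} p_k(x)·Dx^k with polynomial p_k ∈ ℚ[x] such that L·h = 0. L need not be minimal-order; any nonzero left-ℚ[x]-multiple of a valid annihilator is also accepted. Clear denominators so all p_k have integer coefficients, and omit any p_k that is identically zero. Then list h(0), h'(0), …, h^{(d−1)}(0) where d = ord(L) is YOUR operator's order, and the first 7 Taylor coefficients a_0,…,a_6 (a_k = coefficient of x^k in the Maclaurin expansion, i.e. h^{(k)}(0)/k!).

f: a_k = -2, -6, -18, -54, -162, -486, -1458, …
g: a_k = 0, 4, -2, 4/3, -1, 4/5, -2/3, …
h₀=f+g: left-lcm gives L₀, ord ≤ 3.
h₀' ⇒ L via d/dx closure of L₀.
L = (66 + 18·x) + (52 + 120·x + 36·x^2)·Dx + (-7 + 11·x + 27·x^2 + 9·x^3)·Dx^2  (order 2).
h: a_k = -2, -40, -158, -652, -2426, -8752, -30614, …
ICs: h(0) = -2, h′(0) = -40.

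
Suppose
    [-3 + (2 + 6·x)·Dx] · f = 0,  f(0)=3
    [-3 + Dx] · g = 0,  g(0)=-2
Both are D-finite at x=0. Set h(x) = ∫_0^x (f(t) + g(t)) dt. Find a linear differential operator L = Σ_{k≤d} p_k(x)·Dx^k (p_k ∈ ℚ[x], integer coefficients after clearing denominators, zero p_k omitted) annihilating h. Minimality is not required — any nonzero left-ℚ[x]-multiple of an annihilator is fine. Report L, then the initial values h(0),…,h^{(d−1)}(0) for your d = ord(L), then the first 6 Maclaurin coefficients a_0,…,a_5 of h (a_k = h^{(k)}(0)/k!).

f: a_k = 3, 9/2, -27/8, 81/16, -1215/128, 5103/256, …
g: a_k = -2, -6, -9, -9, -27/4, -81/20, …
Weyl lclm of L_f,L_g ⇒ L₀ (ord ≤ 2).
∫: right-multiply L₀ by Dx.
L = (27 + 54·x)·Dx + (-15 - 72·x - 108·x^2)·Dx^2 + (2 + 18·x + 36·x^2)·Dx^3  (order 3).
h: a_k = 0, 1, -3/4, -33/8, -63/64, -2079/640, …
ICs: h(0) = 0, h′(0) = 1, h′′(0) = -3/2.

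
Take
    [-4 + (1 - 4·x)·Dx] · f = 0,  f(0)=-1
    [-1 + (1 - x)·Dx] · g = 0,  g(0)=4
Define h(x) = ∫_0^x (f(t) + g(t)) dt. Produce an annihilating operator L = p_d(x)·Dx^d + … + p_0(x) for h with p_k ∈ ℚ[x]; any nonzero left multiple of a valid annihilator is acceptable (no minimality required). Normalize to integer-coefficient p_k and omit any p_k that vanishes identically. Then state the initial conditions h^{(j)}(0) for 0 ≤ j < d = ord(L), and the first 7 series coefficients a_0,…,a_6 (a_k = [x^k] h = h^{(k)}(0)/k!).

L = -8·Dx + (10 - 16·x)·Dx^2 + (-1 + 5·x - 4·x^2)·Dx^3  (order 3).
h: a_k = 0, 3, 0, -4, -15, -252/5, -170, …
ICs: h(0) = 0, h′(0) = 3, h′′(0) = 0.

f: a_k = -1, -4, -16, -64, -256, -1024, -4096, …
g: a_k = 4, 4, 4, 4, 4, 4, 4, …
L₀ := lclm(L_f,L_g); ord L₀ ≤ 1+1.
Integrate: L := L₀·Dx.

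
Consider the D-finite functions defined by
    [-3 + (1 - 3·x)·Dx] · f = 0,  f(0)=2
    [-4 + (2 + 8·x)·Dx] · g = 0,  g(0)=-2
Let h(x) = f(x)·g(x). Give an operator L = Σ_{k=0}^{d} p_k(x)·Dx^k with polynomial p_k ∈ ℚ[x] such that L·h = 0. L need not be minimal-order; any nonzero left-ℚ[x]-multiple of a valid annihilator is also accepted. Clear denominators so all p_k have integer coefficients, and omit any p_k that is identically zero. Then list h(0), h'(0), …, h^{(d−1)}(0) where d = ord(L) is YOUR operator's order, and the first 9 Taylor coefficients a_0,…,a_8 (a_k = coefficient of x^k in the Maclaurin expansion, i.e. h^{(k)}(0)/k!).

L = (5 + 6·x) + (-1 - x + 12·x^2)·Dx  (order 1).
h: a_k = -4, -20, -52, -172, -476, -1540, -4284, -13908, -38292, …
ICs: h(0) = -4.

f: a_k = 2, 6, 18, 54, 162, 486, 1458, 4374, 13122, …
g: a_k = -2, -4, 4, -8, 20, -56, 168, -528, 1716, …
f·g: L₀ = L_f ⊗_s L_g, ord ≤ 1·1.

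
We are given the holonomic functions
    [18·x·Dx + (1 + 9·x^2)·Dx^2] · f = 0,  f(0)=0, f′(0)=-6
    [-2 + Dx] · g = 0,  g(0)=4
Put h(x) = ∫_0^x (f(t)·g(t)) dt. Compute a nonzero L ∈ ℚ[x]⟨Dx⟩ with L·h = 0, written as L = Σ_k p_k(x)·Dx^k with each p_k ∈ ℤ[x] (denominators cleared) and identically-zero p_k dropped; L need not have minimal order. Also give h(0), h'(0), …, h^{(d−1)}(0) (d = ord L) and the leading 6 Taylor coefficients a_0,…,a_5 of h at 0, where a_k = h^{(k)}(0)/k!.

L = (4 - 36·x + 36·x^2)·Dx + (-4 + 18·x - 36·x^2)·Dx^2 + (1 + 9·x^2)·Dx^3  (order 3).
h: a_k = 0, 0, -12, -16, 6, 112/5, …
ICs: h(0) = 0, h′(0) = 0, h′′(0) = -24.

f: a_k = 0, -6, 0, 18, 0, -486/5, …
g: a_k = 4, 8, 8, 16/3, 8/3, 16/15, …
f·g: L₀ = L_f ⊗_s L_g, ord ≤ 2·1.
h=∫₀ˣh₀: take L = L₀·Dx.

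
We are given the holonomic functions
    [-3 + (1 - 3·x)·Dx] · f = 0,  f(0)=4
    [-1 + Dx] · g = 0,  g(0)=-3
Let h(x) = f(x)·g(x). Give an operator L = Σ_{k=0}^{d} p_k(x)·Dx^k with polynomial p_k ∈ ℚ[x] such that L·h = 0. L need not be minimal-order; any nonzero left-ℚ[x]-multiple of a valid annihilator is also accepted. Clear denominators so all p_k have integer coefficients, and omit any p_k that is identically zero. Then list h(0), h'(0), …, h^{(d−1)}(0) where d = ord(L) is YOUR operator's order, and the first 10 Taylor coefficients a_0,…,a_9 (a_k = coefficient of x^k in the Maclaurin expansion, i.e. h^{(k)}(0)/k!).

L = (4 - 3·x) + (-1 + 3·x)·Dx  (order 1).
h: a_k = -12, -48, -150, -452, -2713/2, -20348/5, -732529/60, -1538311/42, -369194641/3360, -2492063827/7560, …
ICs: h(0) = -12.

f: a_k = 4, 12, 36, 108, 324, 972, 2916, 8748, 26244, 78732, …
g: a_k = -3, -3, -3/2, -1/2, -1/8, -1/40, -1/240, -1/1680, -1/13440, -1/120960, …
Product ⇒ symmetric product L₀, ord ≤ 1.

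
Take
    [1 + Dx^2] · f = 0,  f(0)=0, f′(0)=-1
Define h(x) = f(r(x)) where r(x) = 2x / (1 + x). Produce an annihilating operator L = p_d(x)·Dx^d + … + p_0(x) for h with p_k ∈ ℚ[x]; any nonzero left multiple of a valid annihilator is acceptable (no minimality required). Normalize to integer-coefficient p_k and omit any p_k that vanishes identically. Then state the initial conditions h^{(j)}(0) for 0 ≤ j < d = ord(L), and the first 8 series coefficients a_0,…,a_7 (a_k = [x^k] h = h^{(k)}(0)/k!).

f: a_k = 0, -1, 0, 1/6, 0, -1/120, 0, 1/5040, …
L₀ from L_f via x↦r, Dx↦r'^{-1}Dx.
L = 4 + (2 + 6·x + 6·x^2 + 2·x^3)·Dx + (1 + 4·x + 6·x^2 + 4·x^3 + x^4)·Dx^2  (order 2).
h: a_k = 0, -2, 2, -2/3, -2, 86/15, -10, 4418/315, …
ICs: h(0) = 0, h′(0) = -2.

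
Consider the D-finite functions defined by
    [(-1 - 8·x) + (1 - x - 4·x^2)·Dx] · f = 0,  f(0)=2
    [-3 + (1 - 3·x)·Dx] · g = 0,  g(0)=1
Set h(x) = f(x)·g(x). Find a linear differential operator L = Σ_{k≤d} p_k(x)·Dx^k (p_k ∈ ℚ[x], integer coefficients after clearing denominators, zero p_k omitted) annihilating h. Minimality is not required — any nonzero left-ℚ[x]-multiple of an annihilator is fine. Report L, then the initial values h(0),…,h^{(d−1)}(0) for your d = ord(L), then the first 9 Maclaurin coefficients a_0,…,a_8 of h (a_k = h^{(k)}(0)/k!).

L = (-4 - 2·x + 36·x^2) + (1 - 4·x - x^2 + 12·x^3)·Dx  (order 1).
h: a_k = 2, 8, 34, 120, 418, 1384, 4514, 14424, 45602, …
ICs: h(0) = 2.

f: a_k = 2, 2, 10, 18, 58, 130, 362, 882, 2330, …
g: a_k = 1, 3, 9, 27, 81, 243, 729, 2187, 6561, …
f·g: L₀ = L_f ⊗_s L_g, ord ≤ 1·1.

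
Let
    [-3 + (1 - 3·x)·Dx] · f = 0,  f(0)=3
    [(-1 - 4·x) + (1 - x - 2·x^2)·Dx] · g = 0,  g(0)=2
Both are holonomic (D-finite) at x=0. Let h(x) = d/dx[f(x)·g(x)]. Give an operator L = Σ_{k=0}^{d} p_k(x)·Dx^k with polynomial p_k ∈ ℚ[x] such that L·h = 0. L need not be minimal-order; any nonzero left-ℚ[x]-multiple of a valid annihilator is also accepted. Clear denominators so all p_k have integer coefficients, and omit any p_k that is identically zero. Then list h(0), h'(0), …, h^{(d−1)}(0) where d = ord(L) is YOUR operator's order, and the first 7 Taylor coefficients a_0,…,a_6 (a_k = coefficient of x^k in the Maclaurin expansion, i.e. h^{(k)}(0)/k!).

L = (15 - 30·x - 69·x^2 + 48·x^3 + 216·x^4) + (-2 + 9·x + 3·x^2 - 47·x^3 + 15·x^4 + 54·x^5)·Dx  (order 1).
h: a_k = 24, 180, 900, 3864, 15120, 55980, 199500, …
ICs: h(0) = 24.

f: a_k = 3, 9, 27, 81, 243, 729, 2187, …
g: a_k = 2, 2, 6, 10, 22, 42, 86, …
f·g: L₀ = L_f ⊗_s L_g, ord ≤ 1·1.
Differentiate: ansatz ord ≤ ord L₀ ⇒ L.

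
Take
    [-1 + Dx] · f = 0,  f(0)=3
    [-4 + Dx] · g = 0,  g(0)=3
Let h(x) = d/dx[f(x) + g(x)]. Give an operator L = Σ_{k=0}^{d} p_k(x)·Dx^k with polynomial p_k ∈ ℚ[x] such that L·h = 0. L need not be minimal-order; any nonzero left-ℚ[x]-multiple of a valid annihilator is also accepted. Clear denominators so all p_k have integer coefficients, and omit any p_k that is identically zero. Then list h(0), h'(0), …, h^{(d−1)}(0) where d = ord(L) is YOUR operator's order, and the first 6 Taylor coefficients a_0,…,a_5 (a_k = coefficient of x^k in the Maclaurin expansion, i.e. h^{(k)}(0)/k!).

f: a_k = 3, 3, 3/2, 1/2, 1/8, 1/40, …
g: a_k = 3, 12, 24, 32, 32, 128/5, …
h₀=f+g: left-lcm gives L₀, ord ≤ 2.
h=h₀': d/dx-closure on L₀ ⇒ L.
L = 4 - 5·Dx + Dx^2  (order 2).
h: a_k = 15, 51, 195/2, 257/2, 1025/8, 4097/40, …
ICs: h(0) = 15, h′(0) = 51.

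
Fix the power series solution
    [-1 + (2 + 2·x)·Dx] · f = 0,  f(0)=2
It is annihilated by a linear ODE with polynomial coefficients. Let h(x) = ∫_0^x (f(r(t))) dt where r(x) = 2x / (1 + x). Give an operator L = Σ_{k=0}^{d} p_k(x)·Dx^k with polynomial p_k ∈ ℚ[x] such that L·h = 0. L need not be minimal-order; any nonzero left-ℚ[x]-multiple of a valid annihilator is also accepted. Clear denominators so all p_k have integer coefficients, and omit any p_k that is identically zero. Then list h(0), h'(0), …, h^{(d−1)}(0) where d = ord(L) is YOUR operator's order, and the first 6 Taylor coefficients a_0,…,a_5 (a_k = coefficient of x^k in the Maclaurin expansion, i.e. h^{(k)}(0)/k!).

f: a_k = 2, 1, -1/4, 1/8, -5/64, 7/128, …
f∘r: x↦r, Dx↦Dx/r' in L_f ⇒ L₀.
Integrate: L := L₀·Dx.
L = -Dx + (1 + 4·x + 3·x^2)·Dx^2  (order 2).
h: a_k = 0, 2, 1, -1, 5/4, -37/20, …
ICs: h(0) = 0, h′(0) = 2.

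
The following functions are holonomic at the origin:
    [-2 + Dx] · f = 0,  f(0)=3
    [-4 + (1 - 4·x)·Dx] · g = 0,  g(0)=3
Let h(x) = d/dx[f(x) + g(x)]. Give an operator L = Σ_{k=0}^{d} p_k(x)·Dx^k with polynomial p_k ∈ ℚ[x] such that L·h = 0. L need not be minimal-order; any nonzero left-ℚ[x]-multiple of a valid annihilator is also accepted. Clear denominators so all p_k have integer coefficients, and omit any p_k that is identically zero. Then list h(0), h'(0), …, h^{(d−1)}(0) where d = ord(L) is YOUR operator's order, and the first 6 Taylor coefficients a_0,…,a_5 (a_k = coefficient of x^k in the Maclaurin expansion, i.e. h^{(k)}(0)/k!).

L = (80 + 64·x) + (-46 - 16·x + 32·x^2)·Dx + (3 - 8·x - 16·x^2)·Dx^2  (order 2).
h: a_k = 18, 108, 588, 3080, 15364, 368648/5, …
ICs: h(0) = 18, h′(0) = 108.

f: a_k = 3, 6, 6, 4, 2, 4/5, …
g: a_k = 3, 12, 48, 192, 768, 3072, …
Weyl lclm of L_f,L_g ⇒ L₀ (ord ≤ 2).
h₀' ⇒ L via d/dx closure of L₀.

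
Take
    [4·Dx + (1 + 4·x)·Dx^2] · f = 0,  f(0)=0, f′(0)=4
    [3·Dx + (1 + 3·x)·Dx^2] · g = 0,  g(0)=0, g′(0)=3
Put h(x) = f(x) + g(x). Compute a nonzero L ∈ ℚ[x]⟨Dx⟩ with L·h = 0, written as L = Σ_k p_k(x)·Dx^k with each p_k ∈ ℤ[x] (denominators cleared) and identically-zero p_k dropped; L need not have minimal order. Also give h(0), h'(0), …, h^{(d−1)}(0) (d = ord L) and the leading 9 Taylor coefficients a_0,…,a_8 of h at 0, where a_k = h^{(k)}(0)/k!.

L = 24·Dx + (14 + 48·x)·Dx^2 + (1 + 7·x + 12·x^2)·Dx^3  (order 3).
h: a_k = 0, 7, -25/2, 91/3, -337/4, 1267/5, -4825/6, 2653, -72097/8, …
ICs: h(0) = 0, h′(0) = 7, h′′(0) = -25.

f: a_k = 0, 4, -8, 64/3, -64, 1024/5, -2048/3, 16384/7, -8192, …
g: a_k = 0, 3, -9/2, 9, -81/4, 243/5, -243/2, 2187/7, -6561/8, …
Sum ⇒ L₀ = lclm(L_f,L_g) in ℚ(x)⟨Dx⟩.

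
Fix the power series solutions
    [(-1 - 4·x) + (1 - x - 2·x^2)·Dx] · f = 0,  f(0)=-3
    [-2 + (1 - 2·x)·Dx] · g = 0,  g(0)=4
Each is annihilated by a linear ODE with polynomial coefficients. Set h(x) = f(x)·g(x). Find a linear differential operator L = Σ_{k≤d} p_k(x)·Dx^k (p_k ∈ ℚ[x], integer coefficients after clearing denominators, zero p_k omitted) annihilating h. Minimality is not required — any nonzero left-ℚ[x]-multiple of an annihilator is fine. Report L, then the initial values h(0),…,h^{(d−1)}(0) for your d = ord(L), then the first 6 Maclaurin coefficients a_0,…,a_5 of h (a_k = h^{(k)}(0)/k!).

L = (3 + 6·x) + (-1 + x + 2·x^2)·Dx  (order 1).
h: a_k = -12, -36, -108, -276, -684, -1620, …
ICs: h(0) = -12.

f: a_k = -3, -3, -9, -15, -33, -63, …
g: a_k = 4, 8, 16, 32, 64, 128, …
Product ⇒ symmetric product L₀, ord ≤ 1.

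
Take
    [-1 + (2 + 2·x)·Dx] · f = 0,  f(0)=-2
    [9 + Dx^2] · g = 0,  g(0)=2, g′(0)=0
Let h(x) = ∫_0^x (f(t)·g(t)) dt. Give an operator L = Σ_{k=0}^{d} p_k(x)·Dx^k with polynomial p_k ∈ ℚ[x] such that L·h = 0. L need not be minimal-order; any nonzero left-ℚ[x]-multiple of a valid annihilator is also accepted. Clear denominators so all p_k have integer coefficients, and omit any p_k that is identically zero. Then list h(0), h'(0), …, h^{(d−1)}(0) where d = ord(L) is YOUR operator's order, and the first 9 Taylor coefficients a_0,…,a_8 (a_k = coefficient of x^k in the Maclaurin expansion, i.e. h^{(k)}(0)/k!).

L = (39 + 72·x + 36·x^2)·Dx + (-4 - 4·x)·Dx^2 + (4 + 8·x + 4·x^2)·Dx^3  (order 3).
h: a_k = 0, -4, -1, 37/6, 35/16, -499/160, -367/384, 6549/8960, 4119/20480, …
ICs: h(0) = 0, h′(0) = -4, h′′(0) = -2.

f: a_k = -2, -1, 1/4, -1/8, 5/64, -7/128, 21/512, -33/1024, 429/16384, …
g: a_k = 2, 0, -9, 0, 27/4, 0, -81/40, 0, 729/2240, …
h₀=f·g: eliminate ⇒ L₀, order ≤ 1·2.
Integrate: L := L₀·Dx.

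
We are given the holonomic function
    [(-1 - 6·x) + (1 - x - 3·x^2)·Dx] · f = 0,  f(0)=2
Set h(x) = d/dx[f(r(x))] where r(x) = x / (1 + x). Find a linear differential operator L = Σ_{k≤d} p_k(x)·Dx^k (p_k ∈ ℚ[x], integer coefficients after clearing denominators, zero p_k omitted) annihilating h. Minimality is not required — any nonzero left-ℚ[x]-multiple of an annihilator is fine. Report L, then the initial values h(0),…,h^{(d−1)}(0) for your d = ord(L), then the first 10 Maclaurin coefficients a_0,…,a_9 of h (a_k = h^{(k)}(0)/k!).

L = (6 + 18·x + 72·x^2 + 42·x^3) + (-1 - 9·x - 12·x^2 + 17·x^3 + 21·x^4)·Dx  (order 1).
h: a_k = 2, 12, 0, 72, -90, 432, -882, 2736, -6480, 17460, …
ICs: h(0) = 2.

f: a_k = 2, 2, 8, 14, 38, 80, 194, 434, 1016, 2318, …
f∘r: x↦r, Dx↦Dx/r' in L_f ⇒ L₀.
h₀' ⇒ L via d/dx closure of L₀.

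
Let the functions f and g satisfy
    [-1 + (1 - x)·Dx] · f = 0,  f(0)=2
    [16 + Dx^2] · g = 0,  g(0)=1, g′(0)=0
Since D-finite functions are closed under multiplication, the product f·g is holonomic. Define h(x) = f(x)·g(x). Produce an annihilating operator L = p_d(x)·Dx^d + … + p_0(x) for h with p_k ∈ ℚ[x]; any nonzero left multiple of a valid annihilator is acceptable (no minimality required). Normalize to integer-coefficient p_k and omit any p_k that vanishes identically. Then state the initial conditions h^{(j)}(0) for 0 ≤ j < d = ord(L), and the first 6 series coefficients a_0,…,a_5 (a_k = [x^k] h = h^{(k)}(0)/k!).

L = (-16 + 16·x) + 2·Dx + (-1 + x)·Dx^2  (order 2).
h: a_k = 2, 2, -14, -14, 22/3, 22/3, …
ICs: h(0) = 2, h′(0) = 2.

f: a_k = 2, 2, 2, 2, 2, 2, …
g: a_k = 1, 0, -8, 0, 32/3, 0, …
f·g: L₀ = L_f ⊗_s L_g, ord ≤ 1·2.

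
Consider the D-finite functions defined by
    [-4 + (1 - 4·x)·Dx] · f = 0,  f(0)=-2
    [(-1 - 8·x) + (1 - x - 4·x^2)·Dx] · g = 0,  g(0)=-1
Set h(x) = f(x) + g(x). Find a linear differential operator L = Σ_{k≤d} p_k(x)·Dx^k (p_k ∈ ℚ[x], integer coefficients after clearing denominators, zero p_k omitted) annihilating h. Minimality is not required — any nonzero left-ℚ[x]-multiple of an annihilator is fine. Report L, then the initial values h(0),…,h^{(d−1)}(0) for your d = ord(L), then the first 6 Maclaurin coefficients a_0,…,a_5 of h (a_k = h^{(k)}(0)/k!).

f: a_k = -2, -8, -32, -128, -512, -2048, …
g: a_k = -1, -1, -5, -9, -29, -65, …
Sum ⇒ L₀ = lclm(L_f,L_g) in ℚ(x)⟨Dx⟩.
L = (8 - 288·x + 384·x^2 - 512·x^3) + (22 - 8·x - 288·x^2 + 640·x^3 - 1024·x^4)·Dx + (-3 + 23·x - 56·x^2 + 32·x^3 + 128·x^4 - 256·x^5)·Dx^2  (order 2).
h: a_k = -3, -9, -37, -137, -541, -2113, …
ICs: h(0) = -3, h′(0) = -9.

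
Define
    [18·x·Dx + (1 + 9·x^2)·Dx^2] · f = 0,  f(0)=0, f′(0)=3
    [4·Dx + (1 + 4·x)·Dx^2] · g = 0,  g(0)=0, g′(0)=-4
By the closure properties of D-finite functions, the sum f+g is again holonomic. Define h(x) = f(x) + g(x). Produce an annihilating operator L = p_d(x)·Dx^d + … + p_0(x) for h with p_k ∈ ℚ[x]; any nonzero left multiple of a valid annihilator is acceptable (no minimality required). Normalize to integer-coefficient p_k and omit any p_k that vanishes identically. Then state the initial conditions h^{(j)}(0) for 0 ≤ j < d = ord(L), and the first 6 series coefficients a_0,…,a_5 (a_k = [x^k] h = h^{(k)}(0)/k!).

f: a_k = 0, 3, 0, -9, 0, 243/5, …
g: a_k = 0, -4, 8, -64/3, 64, -1024/5, …
L₀ := lclm(L_f,L_g); ord L₀ ≤ 2+2.
L = (-36 - 432·x + 972·x^2 + 1296·x^3)·Dx + (-25 - 72·x - 189·x^2 + 1944·x^3 + 2592·x^4)·Dx^2 + (-2 + x + 36·x^2 + 81·x^3 + 486·x^4 + 648·x^5)·Dx^3  (order 3).
h: a_k = 0, -1, 8, -91/3, 64, -781/5, …
ICs: h(0) = 0, h′(0) = -1, h′′(0) = 16.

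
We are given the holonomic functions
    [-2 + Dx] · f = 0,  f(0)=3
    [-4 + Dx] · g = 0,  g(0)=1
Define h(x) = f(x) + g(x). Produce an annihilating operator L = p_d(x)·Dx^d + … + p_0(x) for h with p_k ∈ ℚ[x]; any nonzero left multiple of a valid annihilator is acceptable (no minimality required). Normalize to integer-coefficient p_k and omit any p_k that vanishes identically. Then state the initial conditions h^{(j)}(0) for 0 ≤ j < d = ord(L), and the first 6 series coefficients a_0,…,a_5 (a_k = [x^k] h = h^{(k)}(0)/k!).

L = 8 - 6·Dx + Dx^2  (order 2).
h: a_k = 4, 10, 14, 44/3, 38/3, 28/3, …
ICs: h(0) = 4, h′(0) = 10.

f: a_k = 3, 6, 6, 4, 2, 4/5, …
g: a_k = 1, 4, 8, 32/3, 32/3, 128/15, …
L₀ := lclm(L_f,L_g); ord L₀ ≤ 1+1.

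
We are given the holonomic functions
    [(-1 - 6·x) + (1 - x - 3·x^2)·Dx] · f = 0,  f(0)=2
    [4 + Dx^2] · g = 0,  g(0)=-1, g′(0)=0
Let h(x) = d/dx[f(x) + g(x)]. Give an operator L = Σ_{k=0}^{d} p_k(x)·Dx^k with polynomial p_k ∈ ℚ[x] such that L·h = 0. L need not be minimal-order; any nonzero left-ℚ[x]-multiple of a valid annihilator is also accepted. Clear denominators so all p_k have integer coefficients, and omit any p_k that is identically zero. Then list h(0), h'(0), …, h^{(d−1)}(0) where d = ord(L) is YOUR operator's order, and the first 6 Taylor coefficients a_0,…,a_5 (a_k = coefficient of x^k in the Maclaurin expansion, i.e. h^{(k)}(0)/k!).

f: a_k = 2, 2, 8, 14, 38, 80, …
g: a_k = -1, 0, 2, 0, -2/3, 0, …
Weyl lclm of L_f,L_g ⇒ L₀ (ord ≤ 3).
h₀' ⇒ L via d/dx closure of L₀.
L = (976 + 5056·x + 17104·x^2 + 11760·x^3 + 18720·x^4 + 3888·x^5 + 3888·x^6) + (-92 - 516·x + 372·x^2 + 1232·x^3 + 2280·x^4 + 3240·x^5 + 1512·x^6 + 1296·x^7)·Dx + (244 + 1264·x + 4276·x^2 + 2940·x^3 + 4680·x^4 + 972·x^5 + 972·x^6)·Dx^2 + (-23 - 129·x + 93·x^2 + 308·x^3 + 570·x^4 + 810·x^5 + 378·x^6 + 324·x^7)·Dx^3  (order 3).
h: a_k = 2, 20, 42, 448/3, 400, 17468/15, …
ICs: h(0) = 2, h′(0) = 20, h′′(0) = 84.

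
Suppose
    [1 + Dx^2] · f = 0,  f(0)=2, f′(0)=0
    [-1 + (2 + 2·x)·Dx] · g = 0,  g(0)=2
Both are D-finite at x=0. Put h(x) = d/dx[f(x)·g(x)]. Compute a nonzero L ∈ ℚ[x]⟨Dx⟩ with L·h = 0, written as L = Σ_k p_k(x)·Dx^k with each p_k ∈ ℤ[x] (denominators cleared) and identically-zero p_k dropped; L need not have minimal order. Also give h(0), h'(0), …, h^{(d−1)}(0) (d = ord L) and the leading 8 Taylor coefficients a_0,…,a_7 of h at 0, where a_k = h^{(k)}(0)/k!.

L = (53 + 144·x + 136·x^2 + 64·x^3 + 16·x^4) + (-4 - 36·x - 48·x^2 - 16·x^3)·Dx + (28 + 88·x + 108·x^2 + 64·x^3 + 16·x^4)·Dx^2  (order 2).
h: a_k = 2, -5, -9/4, 25/24, 65/192, -349/1920, 2807/23040, -44047/322560, …
ICs: h(0) = 2, h′(0) = -5.

f: a_k = 2, 0, -1, 0, 1/12, 0, -1/360, 0, …
g: a_k = 2, 1, -1/4, 1/8, -5/64, 7/128, -21/512, 33/1024, …
h₀=f·g: eliminate ⇒ L₀, order ≤ 2·1.
Derive L from L₀ (diff closure).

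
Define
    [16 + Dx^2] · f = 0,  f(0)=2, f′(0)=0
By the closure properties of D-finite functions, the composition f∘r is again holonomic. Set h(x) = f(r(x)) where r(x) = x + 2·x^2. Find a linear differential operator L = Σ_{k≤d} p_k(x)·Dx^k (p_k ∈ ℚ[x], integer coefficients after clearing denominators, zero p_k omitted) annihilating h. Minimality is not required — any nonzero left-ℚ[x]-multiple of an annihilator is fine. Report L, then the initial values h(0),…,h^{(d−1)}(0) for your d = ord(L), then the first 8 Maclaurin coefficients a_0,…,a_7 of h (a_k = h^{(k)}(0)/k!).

L = (16 + 192·x + 768·x^2 + 1024·x^3) - 4·Dx + (1 + 4·x)·Dx^2  (order 2).
h: a_k = 2, 0, -16, -64, -128/3, 512/3, 22528/45, 8192/15, …
ICs: h(0) = 2, h′(0) = 0.

f: a_k = 2, 0, -16, 0, 64/3, 0, -512/45, 0, …
Substitute x→r, Dx→(1/r')Dx; clear ⇒ L₀.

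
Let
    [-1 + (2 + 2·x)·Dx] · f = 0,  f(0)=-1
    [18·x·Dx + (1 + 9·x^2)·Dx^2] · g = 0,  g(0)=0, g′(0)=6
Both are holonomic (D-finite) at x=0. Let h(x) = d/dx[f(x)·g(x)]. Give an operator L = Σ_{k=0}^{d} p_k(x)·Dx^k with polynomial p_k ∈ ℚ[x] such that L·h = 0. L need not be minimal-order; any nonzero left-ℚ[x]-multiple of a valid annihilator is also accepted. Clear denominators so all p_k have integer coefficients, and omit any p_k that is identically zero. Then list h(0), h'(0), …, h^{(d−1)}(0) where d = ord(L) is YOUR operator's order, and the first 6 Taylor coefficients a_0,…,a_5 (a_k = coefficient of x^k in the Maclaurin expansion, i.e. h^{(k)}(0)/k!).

f: a_k = -1, -1/2, 1/8, -1/16, 5/128, -7/256, …
g: a_k = 0, 6, 0, -18, 0, 486/5, …
Sym-product of L_f,L_g gives L₀ (≤ ord 2).
h₀' ⇒ L via d/dx closure of L₀.
L = (23 + 120·x - 570·x^2 - 648·x^3 - 81·x^4) + (52 + 220·x - 936·x^2 - 3048·x^3 - 2268·x^4 - 324·x^5)·Dx + (4 - 40·x - 68·x^2 - 432·x^3 - 948·x^4 - 648·x^5 - 108·x^6)·Dx^2  (order 2).
h: a_k = -6, -6, 225/4, 69/2, -31749/64, -91467/320, …
ICs: h(0) = -6, h′(0) = -6.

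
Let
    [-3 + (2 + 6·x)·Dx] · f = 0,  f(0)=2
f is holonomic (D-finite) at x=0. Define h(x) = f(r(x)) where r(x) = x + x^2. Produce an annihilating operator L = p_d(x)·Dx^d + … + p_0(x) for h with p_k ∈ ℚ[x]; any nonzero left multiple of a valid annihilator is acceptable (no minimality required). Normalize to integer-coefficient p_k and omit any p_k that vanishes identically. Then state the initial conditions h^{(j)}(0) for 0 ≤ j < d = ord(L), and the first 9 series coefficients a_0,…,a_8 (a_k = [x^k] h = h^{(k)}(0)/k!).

L = (-3 - 6·x) + (2 + 6·x + 6·x^2)·Dx  (order 1).
h: a_k = 2, 3, 3/4, -9/8, 99/64, -243/128, 999/512, -1377/1024, -6237/16384, …
ICs: h(0) = 2.

f: a_k = 2, 3, -9/4, 27/8, -405/64, 1701/128, -15309/512, 72171/1024, -2814669/16384, …
h₀=f(r): pull back L_f along r ⇒ L₀.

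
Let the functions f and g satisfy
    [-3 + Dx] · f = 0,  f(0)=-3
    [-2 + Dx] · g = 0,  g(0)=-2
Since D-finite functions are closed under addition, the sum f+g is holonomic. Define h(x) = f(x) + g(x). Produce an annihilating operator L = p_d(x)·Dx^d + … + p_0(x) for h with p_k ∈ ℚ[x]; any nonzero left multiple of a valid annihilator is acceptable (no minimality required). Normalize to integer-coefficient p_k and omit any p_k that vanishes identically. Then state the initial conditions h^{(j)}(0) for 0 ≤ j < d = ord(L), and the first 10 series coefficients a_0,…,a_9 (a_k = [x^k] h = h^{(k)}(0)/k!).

f: a_k = -3, -9, -27/2, -27/2, -81/8, -243/40, -243/80, -729/560, -2187/4480, -729/4480, …
g: a_k = -2, -4, -4, -8/3, -4/3, -8/15, -8/45, -16/315, -4/315, -8/2835, …
Sum ⇒ L₀ = lclm(L_f,L_g) in ℚ(x)⟨Dx⟩.
L = 6 - 5·Dx + Dx^2  (order 2).
h: a_k = -5, -13, -35/2, -97/6, -275/24, -793/120, -463/144, -6817/5040, -577/1152, -60073/362880, …
ICs: h(0) = -5, h′(0) = -13.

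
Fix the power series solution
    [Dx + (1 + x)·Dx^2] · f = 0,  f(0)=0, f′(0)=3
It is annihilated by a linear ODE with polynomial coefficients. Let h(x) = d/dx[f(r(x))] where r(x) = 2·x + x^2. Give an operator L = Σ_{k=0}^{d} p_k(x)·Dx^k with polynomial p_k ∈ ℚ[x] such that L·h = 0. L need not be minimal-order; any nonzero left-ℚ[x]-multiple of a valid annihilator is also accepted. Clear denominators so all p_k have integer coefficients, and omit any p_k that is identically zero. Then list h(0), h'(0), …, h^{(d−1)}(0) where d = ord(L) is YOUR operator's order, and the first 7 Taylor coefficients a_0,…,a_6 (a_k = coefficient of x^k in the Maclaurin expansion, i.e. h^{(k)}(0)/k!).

f: a_k = 0, 3, -3/2, 1, -3/4, 3/5, -1/2, …
h₀=f(r): pull back L_f along r ⇒ L₀.
h=h₀': d/dx-closure on L₀ ⇒ L.
L = 1 + (1 + x)·Dx  (order 1).
h: a_k = 6, -6, 6, -6, 6, -6, 6, …
ICs: h(0) = 6.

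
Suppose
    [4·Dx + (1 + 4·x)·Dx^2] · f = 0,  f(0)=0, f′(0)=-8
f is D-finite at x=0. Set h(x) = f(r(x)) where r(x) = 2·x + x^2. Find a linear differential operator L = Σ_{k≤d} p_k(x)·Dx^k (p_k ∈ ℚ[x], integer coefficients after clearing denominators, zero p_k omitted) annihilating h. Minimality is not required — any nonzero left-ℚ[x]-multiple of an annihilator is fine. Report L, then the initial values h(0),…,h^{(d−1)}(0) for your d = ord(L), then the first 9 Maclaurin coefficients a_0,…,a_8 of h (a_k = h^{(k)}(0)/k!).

f: a_k = 0, -8, 16, -128/3, 128, -2048/5, 4096/3, -32768/7, 16384, …
h₀=f(r): pull back L_f along r ⇒ L₀.
L = (7 + 8·x + 4·x^2)·Dx + (1 + 9·x + 12·x^2 + 4·x^3)·Dx^2  (order 2).
h: a_k = 0, -16, 56, -832/3, 1552, -46336/5, 172928/3, -2581504/7, 2408576, …
ICs: h(0) = 0, h′(0) = -16.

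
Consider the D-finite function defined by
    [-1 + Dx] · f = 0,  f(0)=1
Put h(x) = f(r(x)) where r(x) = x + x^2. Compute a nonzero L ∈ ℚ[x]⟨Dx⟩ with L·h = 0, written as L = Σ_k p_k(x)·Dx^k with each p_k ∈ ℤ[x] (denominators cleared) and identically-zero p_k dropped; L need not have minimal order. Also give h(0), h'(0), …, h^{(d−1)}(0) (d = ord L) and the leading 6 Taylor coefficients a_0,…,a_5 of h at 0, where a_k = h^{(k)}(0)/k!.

f: a_k = 1, 1, 1/2, 1/6, 1/24, 1/120, …
f∘r: x↦r, Dx↦Dx/r' in L_f ⇒ L₀.
L = (-1 - 2·x) + Dx  (order 1).
h: a_k = 1, 1, 3/2, 7/6, 25/24, 27/40, …
ICs: h(0) = 1.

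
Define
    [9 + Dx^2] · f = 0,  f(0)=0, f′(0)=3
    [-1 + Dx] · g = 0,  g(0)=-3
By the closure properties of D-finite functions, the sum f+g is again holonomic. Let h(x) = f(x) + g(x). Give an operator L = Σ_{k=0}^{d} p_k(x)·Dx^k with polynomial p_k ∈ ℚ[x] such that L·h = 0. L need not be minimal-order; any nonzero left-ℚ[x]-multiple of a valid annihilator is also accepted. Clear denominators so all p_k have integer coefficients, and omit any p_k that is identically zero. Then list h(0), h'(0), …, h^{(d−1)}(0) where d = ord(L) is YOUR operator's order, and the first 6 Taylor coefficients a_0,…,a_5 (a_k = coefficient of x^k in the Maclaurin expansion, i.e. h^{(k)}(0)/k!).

f: a_k = 0, 3, 0, -9/2, 0, 81/40, …
g: a_k = -3, -3, -3/2, -1/2, -1/8, -1/40, …
Sum ⇒ L₀ = lclm(L_f,L_g) in ℚ(x)⟨Dx⟩.
L = -9 + 9·Dx - Dx^2 + Dx^3  (order 3).
h: a_k = -3, 0, -3/2, -5, -1/8, 2, …
ICs: h(0) = -3, h′(0) = 0, h′′(0) = -3.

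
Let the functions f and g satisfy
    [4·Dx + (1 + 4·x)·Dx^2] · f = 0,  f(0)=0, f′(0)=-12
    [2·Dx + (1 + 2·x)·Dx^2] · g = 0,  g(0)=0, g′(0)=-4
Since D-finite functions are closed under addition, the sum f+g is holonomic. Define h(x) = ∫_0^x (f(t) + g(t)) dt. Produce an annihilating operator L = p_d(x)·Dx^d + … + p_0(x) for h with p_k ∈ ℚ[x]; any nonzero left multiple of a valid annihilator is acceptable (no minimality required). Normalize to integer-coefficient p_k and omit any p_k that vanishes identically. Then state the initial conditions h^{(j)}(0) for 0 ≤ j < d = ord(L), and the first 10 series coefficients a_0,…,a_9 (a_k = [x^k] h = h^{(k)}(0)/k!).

L = 16·Dx^2 + (12 + 32·x)·Dx^3 + (1 + 6·x + 8·x^2)·Dx^4  (order 4).
h: a_k = 0, 0, -8, 28/3, -52/3, 40, -1568/15, 6208/21, -6176/7, 24640/9, …
ICs: h(0) = 0, h′(0) = 0, h′′(0) = -16, h′′′(0) = 56.

f: a_k = 0, -12, 24, -64, 192, -3072/5, 2048, -49152/7, 24576, -262144/3, …
g: a_k = 0, -4, 4, -16/3, 8, -64/5, 64/3, -256/7, 64, -1024/9, …
Weyl lclm of L_f,L_g ⇒ L₀ (ord ≤ 4).
∫: right-multiply L₀ by Dx.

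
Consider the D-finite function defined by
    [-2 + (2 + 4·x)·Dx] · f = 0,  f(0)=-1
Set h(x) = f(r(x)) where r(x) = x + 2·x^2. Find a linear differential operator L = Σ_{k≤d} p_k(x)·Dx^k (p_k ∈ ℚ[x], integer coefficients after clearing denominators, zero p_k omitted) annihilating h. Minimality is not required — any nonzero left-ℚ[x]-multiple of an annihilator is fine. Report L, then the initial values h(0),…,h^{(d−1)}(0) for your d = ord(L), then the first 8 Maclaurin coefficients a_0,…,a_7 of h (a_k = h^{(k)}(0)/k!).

L = (-1 - 4·x) + (1 + 2·x + 4·x^2)·Dx  (order 1).
h: a_k = -1, -1, -3/2, 3/2, -3/8, -15/8, 57/16, -21/16, …
ICs: h(0) = -1.

f: a_k = -1, -1, 1/2, -1/2, 5/8, -7/8, 21/16, -33/16, …
Substitute x→r, Dx→(1/r')Dx; clear ⇒ L₀.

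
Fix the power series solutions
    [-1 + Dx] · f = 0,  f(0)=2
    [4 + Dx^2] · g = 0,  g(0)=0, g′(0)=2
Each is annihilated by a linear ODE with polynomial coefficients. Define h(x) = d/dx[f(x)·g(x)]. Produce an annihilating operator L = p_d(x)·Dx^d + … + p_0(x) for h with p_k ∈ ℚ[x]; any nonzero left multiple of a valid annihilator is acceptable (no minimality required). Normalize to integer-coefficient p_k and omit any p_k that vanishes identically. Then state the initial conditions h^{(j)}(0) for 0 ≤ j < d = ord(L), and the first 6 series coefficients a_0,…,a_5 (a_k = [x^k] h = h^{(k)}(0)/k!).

f: a_k = 2, 2, 1, 1/3, 1/12, 1/60, …
g: a_k = 0, 2, 0, -4/3, 0, 4/15, …
f·g: L₀ = L_f ⊗_s L_g, ord ≤ 1·2.
h₀' ⇒ L via d/dx closure of L₀.
L = 5 - 2·Dx + Dx^2  (order 2).
h: a_k = 4, 8, -2, -8, -19/6, 11/15, …
ICs: h(0) = 4, h′(0) = 8.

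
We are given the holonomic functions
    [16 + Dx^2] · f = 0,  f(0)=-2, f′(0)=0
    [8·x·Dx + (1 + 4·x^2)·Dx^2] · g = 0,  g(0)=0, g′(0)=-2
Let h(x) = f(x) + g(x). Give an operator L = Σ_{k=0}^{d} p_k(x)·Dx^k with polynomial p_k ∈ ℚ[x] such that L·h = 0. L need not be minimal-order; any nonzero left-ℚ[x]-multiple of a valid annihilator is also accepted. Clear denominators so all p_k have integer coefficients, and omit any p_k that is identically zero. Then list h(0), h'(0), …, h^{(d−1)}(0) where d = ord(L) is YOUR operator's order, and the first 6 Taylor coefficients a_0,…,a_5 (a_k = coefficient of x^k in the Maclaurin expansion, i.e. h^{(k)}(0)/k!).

L = (-512·x + 5120·x^3 + 4096·x^5)·Dx + (16 + 512·x^2 + 2304·x^4 + 2048·x^6)·Dx^2 + (-32·x + 320·x^3 + 256·x^5)·Dx^3 + (1 + 32·x^2 + 144·x^4 + 128·x^6)·Dx^4  (order 4).
h: a_k = -2, -2, 16, 8/3, -64/3, -32/5, …
ICs: h(0) = -2, h′(0) = -2, h′′(0) = 32, h′′′(0) = 16.

f: a_k = -2, 0, 16, 0, -64/3, 0, …
g: a_k = 0, -2, 0, 8/3, 0, -32/5, …
Weyl lclm of L_f,L_g ⇒ L₀ (ord ≤ 4).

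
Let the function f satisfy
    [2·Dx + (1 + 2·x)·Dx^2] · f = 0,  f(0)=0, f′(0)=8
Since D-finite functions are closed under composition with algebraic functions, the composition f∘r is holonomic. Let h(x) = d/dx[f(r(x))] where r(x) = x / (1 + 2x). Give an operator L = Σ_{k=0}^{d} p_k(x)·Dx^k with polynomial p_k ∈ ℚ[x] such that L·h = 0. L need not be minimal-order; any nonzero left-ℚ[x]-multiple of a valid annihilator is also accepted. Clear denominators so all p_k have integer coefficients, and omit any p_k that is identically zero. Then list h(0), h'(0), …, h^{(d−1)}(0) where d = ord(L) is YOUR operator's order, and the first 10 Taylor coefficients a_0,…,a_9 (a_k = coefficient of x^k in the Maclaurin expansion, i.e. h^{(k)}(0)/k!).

L = (6 + 16·x) + (1 + 6·x + 8·x^2)·Dx  (order 1).
h: a_k = 8, -48, 224, -960, 3968, -16128, 65024, -261120, 1046528, -4190208, …
ICs: h(0) = 8.

f: a_k = 0, 8, -8, 32/3, -16, 128/5, -128/3, 512/7, -128, 2048/9, …
Change of var in L_f (x↦r) gives L₀.
h=h₀': d/dx-closure on L₀ ⇒ L.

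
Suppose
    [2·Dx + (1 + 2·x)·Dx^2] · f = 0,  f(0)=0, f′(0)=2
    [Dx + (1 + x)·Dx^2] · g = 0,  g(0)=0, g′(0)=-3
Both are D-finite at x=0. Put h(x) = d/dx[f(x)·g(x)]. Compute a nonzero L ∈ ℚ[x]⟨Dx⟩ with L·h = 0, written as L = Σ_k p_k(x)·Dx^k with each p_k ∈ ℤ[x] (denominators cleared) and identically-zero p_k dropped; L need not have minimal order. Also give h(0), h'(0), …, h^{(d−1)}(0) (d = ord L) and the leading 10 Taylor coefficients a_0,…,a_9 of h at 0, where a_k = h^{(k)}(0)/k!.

L = (20 + 48·x + 32·x^2) + (66 + 268·x + 360·x^2 + 160·x^3)·Dx + (32 + 180·x + 372·x^2 + 336·x^3 + 112·x^4)·Dx^2 + (3 + 22·x + 63·x^2 + 88·x^3 + 60·x^4 + 16·x^5)·Dx^3  (order 3).
h: a_k = 0, -12, 27, -52, 195/2, -917/5, 1743/5, -4688/7, 181737/140, -532039/210, …
ICs: h(0) = 0, h′(0) = -12, h′′(0) = 54.

f: a_k = 0, 2, -2, 8/3, -4, 32/5, -32/3, 128/7, -32, 512/9, …
g: a_k = 0, -3, 3/2, -1, 3/4, -3/5, 1/2, -3/7, 3/8, -1/3, …
h₀=f·g: eliminate ⇒ L₀, order ≤ 2·2.
Derive L from L₀ (diff closure).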